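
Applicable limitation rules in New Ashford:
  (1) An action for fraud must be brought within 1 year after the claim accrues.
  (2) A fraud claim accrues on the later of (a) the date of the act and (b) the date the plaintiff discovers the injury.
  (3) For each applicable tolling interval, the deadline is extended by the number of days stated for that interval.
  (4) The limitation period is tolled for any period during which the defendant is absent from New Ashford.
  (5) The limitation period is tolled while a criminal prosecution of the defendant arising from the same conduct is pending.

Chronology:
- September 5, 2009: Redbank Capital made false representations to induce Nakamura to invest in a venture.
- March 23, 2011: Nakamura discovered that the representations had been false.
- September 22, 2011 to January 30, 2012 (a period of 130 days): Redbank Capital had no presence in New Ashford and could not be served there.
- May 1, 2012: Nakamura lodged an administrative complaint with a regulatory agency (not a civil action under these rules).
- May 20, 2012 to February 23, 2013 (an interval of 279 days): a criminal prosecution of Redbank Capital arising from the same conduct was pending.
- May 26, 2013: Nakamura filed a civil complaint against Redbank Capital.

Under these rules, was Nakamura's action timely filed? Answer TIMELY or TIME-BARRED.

The claim accrued on March 23, 2011 — the later of the September 5, 2009 act and the March 23, 2011 discovery.
1 year from March 23, 2011 is March 23, 2012.
The defendant's absence from the jurisdiction from September 22, 2011 to January 30, 2012 tolled the period for 130 days, extending the deadline to July 31, 2012.
Because the pending criminal prosecution ran from May 20, 2012 to February 23, 2013, the deadline is extended by 279 days to May 6, 2013.
Nothing else in the chronology tolls or restarts the period.
Filing on May 26, 2013 missed the May 6, 2013 deadline — the action is time-barred.

TIME-BARRED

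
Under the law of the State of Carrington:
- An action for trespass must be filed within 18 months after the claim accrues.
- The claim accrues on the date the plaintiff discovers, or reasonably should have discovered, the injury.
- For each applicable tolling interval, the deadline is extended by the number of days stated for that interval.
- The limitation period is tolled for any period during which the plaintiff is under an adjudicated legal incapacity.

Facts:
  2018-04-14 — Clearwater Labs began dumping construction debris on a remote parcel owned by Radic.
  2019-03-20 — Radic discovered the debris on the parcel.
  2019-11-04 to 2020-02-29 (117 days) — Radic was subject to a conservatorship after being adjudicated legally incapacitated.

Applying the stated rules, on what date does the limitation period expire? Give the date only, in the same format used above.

2021-01-15

The claim did not accrue until Radic discovered the injury on 2019-03-20; the 2018-04-14 act date does not start the clock under the stated rule.
The untolled deadline — 18 months after 2019-03-20 — is 2020-09-20.
The plaintiff's legal incapacity from 2019-11-04 to 2020-02-29 tolled the period for 117 days, extending the deadline to 2021-01-15.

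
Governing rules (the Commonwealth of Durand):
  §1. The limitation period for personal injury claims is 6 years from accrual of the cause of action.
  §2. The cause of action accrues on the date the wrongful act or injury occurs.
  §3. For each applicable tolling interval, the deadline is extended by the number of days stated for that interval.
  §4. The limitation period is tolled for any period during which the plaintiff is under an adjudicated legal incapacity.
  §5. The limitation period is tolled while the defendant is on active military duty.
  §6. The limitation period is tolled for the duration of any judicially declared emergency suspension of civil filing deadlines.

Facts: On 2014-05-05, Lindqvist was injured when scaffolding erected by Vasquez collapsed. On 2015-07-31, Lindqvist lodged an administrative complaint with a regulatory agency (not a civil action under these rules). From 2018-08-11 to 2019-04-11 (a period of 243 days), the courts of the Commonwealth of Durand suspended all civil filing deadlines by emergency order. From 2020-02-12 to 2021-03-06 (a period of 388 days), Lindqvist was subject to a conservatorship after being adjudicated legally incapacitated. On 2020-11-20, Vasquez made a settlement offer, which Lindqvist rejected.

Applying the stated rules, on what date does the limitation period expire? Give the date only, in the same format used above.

The claim accrued on 2014-05-05, when the wrongful act occurred.
The untolled deadline — 6 years after 2014-05-05 — is 2020-05-05.
Because the emergency suspension of filing deadlines ran from 2018-08-11 to 2019-04-11, the deadline is extended by 243 days to 2021-01-03.
The plaintiff's legal incapacity from 2020-02-12 to 2021-03-06 tolled the period for 388 days, extending the deadline to 2022-01-26.
Nothing else in the chronology tolls or restarts the period.

2022-01-26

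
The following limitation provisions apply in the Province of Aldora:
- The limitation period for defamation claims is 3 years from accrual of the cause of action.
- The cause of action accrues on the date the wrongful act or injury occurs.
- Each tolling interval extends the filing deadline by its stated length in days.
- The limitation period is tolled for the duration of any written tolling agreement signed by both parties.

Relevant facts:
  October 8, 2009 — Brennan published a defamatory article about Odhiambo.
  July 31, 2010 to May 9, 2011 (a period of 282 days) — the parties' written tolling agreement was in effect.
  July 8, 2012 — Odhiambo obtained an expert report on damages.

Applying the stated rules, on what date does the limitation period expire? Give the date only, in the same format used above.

The cause of action accrued on October 8, 2009, the date of the act.
3 years from October 8, 2009 is October 8, 2012.
Because the written tolling agreement ran from July 31, 2010 to May 9, 2011, the deadline is extended by 282 days to July 17, 2013.
None of the other events listed affects the running of the period under the stated rules.

July 17, 2013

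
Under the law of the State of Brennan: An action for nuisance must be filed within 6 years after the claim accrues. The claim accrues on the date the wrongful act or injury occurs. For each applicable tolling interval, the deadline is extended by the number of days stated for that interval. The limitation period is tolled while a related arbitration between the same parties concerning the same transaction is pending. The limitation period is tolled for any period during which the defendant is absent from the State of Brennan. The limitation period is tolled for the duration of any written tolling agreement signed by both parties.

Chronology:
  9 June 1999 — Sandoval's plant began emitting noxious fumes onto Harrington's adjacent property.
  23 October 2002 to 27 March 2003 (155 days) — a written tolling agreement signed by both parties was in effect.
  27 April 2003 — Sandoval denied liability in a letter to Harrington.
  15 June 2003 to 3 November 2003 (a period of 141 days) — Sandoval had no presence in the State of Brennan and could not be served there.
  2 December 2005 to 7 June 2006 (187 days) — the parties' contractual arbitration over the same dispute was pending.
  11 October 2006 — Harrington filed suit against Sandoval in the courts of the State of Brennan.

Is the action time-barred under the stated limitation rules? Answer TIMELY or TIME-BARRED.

TIME-BARRED

The limitation period began to run on 9 June 1999.
The untolled deadline — 6 years after 9 June 1999 — is 9 June 2005.
The written tolling agreement from 23 October 2002 to 27 March 2003 tolled the period for 155 days, extending the deadline to 11 November 2005.
The defendant's absence from the jurisdiction from 15 June 2003 to 3 November 2003 tolled the period for 141 days, extending the deadline to 1 April 2006.
The pending related arbitration from 2 December 2005 to 7 June 2006 tolled the period for 187 days, extending the deadline to 5 October 2006.
Nothing else in the chronology tolls or restarts the period.
Filing on 11 October 2006 missed the 5 October 2006 deadline — the action is time-barred.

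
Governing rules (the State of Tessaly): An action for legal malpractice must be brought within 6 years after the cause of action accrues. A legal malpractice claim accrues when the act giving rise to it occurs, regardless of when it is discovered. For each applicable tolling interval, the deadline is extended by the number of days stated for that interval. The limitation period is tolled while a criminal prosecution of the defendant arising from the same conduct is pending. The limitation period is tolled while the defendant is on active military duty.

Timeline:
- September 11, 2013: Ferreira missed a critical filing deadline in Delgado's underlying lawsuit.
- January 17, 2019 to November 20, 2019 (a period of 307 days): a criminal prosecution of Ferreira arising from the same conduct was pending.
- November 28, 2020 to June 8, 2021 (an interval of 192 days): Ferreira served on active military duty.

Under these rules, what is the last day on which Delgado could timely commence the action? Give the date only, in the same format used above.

July 14, 2020

The claim accrued on September 11, 2013, when the wrongful act occurred.
6 years from September 11, 2013 is September 11, 2019.
The period was tolled for 307 days by the pending criminal prosecution (January 17, 2019 to November 20, 2019), pushing the deadline to July 14, 2020.
The defendant's active military service from November 28, 2020 to June 8, 2021 began after the period had already run on July 14, 2020, so it has no tolling effect.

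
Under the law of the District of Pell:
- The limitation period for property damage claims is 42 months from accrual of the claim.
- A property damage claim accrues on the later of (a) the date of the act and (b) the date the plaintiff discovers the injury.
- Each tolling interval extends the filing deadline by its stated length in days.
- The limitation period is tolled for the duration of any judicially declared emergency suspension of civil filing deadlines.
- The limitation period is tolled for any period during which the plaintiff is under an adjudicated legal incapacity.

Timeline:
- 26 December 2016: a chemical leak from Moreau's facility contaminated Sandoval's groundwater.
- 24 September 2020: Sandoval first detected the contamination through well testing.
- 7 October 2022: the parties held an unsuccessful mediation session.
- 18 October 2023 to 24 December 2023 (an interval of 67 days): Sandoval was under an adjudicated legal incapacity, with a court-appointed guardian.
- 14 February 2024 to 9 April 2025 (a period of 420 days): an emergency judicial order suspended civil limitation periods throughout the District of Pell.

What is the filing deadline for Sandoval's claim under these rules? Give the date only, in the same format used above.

24 July 2025

The claim accrued on 24 September 2020 — the later of the 26 December 2016 act and the 24 September 2020 discovery.
42 months from 24 September 2020 is 24 March 2024.
The plaintiff's legal incapacity from 18 October 2023 to 24 December 2023 tolled the period for 67 days, extending the deadline to 30 May 2024.
The period was tolled for 420 days by the emergency suspension of filing deadlines (14 February 2024 to 9 April 2025), pushing the deadline to 24 July 2025.
Nothing else in the chronology tolls or restarts the period.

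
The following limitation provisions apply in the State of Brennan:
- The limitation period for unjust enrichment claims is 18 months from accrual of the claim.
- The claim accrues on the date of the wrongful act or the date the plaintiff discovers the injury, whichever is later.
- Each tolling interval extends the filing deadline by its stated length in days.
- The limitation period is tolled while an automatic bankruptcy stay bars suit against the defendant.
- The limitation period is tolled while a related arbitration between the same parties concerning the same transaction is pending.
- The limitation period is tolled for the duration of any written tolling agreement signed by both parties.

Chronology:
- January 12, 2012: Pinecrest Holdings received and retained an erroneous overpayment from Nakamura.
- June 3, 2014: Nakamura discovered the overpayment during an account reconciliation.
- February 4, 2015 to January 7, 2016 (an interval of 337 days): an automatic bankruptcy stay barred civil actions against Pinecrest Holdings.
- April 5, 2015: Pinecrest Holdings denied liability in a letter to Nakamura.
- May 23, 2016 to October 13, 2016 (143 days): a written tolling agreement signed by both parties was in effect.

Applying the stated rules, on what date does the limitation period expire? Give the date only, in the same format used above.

March 27, 2017

Because discovery on June 3, 2014 post-dates the January 12, 2012 act, accrual under the later-of rule falls on June 3, 2014.
The untolled deadline — 18 months after June 3, 2014 — is December 3, 2015.
The automatic bankruptcy stay from February 4, 2015 to January 7, 2016 tolled the period for 337 days, extending the deadline to November 4, 2016.
The period was tolled for 143 days by the written tolling agreement (May 23, 2016 to October 13, 2016), pushing the deadline to March 27, 2017.
The other events in the timeline have no effect on the limitation period under the stated rules.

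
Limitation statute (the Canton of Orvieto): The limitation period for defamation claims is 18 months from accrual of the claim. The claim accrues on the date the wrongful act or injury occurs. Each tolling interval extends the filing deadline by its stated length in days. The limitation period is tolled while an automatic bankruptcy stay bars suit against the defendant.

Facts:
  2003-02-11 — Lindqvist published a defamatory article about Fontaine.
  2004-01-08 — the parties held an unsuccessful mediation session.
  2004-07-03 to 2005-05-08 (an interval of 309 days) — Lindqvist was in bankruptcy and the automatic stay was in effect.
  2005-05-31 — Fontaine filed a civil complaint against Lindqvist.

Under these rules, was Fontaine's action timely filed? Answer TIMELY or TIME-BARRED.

TIMELY

The claim accrued on 2003-02-11, when the wrongful act occurred.
18 months from 2003-02-11 is 2004-08-11.
The automatic bankruptcy stay from 2004-07-03 to 2005-05-08 tolled the period for 309 days, extending the deadline to 2005-06-16.
Nothing else in the chronology tolls or restarts the period.
Fontaine filed on 2005-05-31, before the 2005-06-16 deadline, so the action is timely.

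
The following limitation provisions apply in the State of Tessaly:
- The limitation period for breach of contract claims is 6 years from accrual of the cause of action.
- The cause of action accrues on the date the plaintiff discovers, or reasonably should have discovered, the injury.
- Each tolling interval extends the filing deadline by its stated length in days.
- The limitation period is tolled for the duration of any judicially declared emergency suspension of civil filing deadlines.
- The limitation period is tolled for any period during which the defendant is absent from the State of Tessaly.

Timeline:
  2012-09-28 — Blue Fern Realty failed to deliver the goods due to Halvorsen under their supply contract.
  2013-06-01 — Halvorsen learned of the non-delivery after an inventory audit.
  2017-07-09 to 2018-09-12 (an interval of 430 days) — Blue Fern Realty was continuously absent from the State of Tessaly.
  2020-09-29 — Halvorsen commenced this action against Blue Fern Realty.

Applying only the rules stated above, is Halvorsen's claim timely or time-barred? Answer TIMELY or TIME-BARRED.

Accrual is tied to discovery, so the period began on 2013-06-01 rather than on 2012-09-28 when the act occurred.
Adding the 6 years base period to 2013-06-01 gives a deadline of 2019-06-01, before any tolling.
The defendant's absence from the jurisdiction from 2017-07-09 to 2018-09-12 tolled the period for 430 days, extending the deadline to 2020-08-04.
Halvorsen filed on 2020-09-29, after the 2020-08-04 deadline, so the action is time-barred.

TIME-BARRED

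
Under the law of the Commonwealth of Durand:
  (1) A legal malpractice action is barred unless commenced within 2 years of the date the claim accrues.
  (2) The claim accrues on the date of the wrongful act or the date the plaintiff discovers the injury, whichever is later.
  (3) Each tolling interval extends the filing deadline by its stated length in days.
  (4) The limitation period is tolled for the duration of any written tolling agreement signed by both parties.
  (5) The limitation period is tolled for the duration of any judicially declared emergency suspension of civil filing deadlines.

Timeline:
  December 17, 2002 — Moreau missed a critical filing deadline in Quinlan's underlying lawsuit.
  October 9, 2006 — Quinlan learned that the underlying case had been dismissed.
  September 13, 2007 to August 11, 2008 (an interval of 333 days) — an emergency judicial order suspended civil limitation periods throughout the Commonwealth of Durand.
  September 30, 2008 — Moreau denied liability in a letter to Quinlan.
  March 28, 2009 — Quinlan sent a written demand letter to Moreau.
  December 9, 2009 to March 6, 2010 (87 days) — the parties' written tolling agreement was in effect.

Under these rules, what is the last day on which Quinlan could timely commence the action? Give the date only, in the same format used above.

Taking the later of the act (December 17, 2002) and discovery (October 9, 2006), the claim accrued on October 9, 2006.
The untolled deadline — 2 years after October 9, 2006 — is October 9, 2008.
The period was tolled for 333 days by the emergency suspension of filing deadlines (September 13, 2007 to August 11, 2008), pushing the deadline to September 7, 2009.
The written tolling agreement starting December 9, 2009 came too late — the period had run on September 7, 2009 — and so does not extend the deadline.
The other events in the timeline have no effect on the limitation period under the stated rules.

September 7, 2009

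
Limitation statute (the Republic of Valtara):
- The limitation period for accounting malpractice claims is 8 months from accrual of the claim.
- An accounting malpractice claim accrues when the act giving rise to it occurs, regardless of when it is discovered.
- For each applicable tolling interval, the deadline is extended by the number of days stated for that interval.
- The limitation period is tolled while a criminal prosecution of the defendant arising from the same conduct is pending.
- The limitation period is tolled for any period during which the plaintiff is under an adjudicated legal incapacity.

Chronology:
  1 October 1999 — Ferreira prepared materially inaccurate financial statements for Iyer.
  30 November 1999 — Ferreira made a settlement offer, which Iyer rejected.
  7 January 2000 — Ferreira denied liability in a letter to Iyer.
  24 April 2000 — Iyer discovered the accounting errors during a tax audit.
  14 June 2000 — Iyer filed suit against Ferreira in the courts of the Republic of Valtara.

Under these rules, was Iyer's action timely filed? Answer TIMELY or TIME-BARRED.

The claim accrued on 1 October 1999, when the wrongful act occurred; under the stated occurrence rule the 24 April 2000 discovery does not delay accrual.
Adding the 8 months base period to 1 October 1999 gives a deadline of 1 June 2000, before any tolling.
None of the other events listed affects the running of the period under the stated rules.
Filing on 14 June 2000 missed the 1 June 2000 deadline — the action is time-barred.

TIME-BARRED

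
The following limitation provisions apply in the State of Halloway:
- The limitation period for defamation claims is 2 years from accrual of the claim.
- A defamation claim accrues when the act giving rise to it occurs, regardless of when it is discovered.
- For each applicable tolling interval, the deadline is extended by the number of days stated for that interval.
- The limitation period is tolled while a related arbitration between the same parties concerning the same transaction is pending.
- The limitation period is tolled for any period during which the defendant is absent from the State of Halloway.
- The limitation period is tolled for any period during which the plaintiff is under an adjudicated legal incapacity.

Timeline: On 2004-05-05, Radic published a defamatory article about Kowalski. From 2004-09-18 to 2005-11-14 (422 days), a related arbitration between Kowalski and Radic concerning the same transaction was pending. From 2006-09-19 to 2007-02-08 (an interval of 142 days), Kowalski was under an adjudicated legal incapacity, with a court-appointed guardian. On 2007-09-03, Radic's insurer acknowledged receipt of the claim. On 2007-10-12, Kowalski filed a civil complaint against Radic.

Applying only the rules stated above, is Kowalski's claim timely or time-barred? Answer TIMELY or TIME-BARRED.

The claim accrued on 2004-05-05, the date of the act.
The untolled deadline — 2 years after 2004-05-05 — is 2006-05-05.
The period was tolled for 422 days by the pending related arbitration (2004-09-18 to 2005-11-14), pushing the deadline to 2007-07-01.
The period was tolled for 142 days by the plaintiff's legal incapacity (2006-09-19 to 2007-02-08), pushing the deadline to 2007-11-20.
The other events in the timeline have no effect on the limitation period under the stated rules.
Kowalski filed on 2007-10-12, before the 2007-11-20 deadline, so the action is timely.

TIMELY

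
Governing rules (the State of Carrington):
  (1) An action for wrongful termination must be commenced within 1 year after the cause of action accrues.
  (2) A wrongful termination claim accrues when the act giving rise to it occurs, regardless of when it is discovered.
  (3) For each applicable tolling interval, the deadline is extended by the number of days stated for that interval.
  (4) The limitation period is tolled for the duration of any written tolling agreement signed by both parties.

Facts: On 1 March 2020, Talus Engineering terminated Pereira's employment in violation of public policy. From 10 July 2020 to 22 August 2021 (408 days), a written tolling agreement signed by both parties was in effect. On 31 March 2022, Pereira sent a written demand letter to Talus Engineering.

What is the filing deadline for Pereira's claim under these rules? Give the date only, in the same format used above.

The cause of action accrued on 1 March 2020, the date of the act.
Adding the 1 year base period to 1 March 2020 gives a deadline of 1 March 2021, before any tolling.
Because the written tolling agreement ran from 10 July 2020 to 22 August 2021, the deadline is extended by 408 days to 13 April 2022.
None of the other events listed affects the running of the period under the stated rules.

13 April 2022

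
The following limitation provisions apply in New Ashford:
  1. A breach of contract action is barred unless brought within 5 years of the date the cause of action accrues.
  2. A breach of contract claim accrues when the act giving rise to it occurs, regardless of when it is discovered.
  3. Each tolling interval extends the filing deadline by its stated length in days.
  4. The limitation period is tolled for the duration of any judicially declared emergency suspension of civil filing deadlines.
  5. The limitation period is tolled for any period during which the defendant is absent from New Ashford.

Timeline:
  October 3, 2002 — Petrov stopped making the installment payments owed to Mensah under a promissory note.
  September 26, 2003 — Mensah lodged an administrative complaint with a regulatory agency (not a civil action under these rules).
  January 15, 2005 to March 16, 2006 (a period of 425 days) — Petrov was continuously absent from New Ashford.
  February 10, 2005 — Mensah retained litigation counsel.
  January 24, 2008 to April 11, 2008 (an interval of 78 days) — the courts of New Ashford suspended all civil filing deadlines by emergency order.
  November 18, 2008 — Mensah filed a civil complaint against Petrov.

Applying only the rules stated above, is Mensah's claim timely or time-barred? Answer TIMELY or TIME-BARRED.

The claim accrued on October 3, 2002, when the wrongful act occurred.
Adding the 5 years base period to October 3, 2002 gives a deadline of October 3, 2007, before any tolling.
The defendant's absence from the jurisdiction from January 15, 2005 to March 16, 2006 tolled the period for 425 days, extending the deadline to December 1, 2008.
The period was tolled for 78 days by the emergency suspension of filing deadlines (January 24, 2008 to April 11, 2008), pushing the deadline to February 17, 2009.
None of the other events listed affects the running of the period under the stated rules.
Filing on November 18, 2008 beat the February 17, 2009 deadline — the action is timely.

TIMELY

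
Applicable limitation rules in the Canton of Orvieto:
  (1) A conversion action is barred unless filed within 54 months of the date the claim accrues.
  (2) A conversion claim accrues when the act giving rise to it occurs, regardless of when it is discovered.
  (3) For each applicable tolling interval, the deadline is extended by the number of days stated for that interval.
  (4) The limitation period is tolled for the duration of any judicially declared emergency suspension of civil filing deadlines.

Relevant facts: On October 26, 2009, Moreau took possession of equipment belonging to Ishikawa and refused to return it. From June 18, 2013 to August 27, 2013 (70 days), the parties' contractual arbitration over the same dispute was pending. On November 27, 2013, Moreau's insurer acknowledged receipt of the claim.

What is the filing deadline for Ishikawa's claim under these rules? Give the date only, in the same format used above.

April 26, 2014

The claim accrued on October 26, 2009, the date of the act.
The untolled deadline — 54 months after October 26, 2009 — is April 26, 2014.
No stated provision tolls the period for a pending arbitration, so the interval from June 18, 2013 to August 27, 2013 has no effect on the deadline.
The other events in the timeline have no effect on the limitation period under the stated rules.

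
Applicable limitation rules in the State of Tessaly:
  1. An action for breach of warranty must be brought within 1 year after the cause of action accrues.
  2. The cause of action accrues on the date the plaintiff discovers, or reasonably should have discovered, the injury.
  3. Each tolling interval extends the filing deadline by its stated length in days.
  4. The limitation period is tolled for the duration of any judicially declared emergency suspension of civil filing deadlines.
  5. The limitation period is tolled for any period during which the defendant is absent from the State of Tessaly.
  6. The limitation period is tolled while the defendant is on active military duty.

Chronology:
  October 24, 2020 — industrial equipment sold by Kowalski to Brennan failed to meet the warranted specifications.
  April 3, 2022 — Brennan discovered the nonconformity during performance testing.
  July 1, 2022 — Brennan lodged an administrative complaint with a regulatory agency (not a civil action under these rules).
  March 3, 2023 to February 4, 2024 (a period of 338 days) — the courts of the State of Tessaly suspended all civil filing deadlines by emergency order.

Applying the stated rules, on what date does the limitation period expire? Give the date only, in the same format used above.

March 6, 2024

Accrual is tied to discovery, so the period began on April 3, 2022 rather than on October 24, 2020 when the act occurred.
Adding the 1 year base period to April 3, 2022 gives a deadline of April 3, 2023, before any tolling.
The period was tolled for 338 days by the emergency suspension of filing deadlines (March 3, 2023 to February 4, 2024), pushing the deadline to March 6, 2024.
Nothing else in the chronology tolls or restarts the period.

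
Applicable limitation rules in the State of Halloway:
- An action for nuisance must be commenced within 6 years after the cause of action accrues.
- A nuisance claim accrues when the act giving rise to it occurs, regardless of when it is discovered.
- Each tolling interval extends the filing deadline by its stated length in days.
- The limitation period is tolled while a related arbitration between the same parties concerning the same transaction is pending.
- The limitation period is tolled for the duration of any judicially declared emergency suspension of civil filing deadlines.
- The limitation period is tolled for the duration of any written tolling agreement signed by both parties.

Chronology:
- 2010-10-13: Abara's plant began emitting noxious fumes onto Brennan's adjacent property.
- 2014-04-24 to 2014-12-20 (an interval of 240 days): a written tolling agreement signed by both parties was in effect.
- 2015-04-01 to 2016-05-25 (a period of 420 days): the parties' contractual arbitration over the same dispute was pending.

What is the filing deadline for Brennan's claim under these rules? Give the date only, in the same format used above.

The limitation period began to run on 2010-10-13.
Adding the 6 years base period to 2010-10-13 gives a deadline of 2016-10-13, before any tolling.
The written tolling agreement from 2014-04-24 to 2014-12-20 tolled the period for 240 days, extending the deadline to 2017-06-10.
The pending related arbitration from 2015-04-01 to 2016-05-25 tolled the period for 420 days, extending the deadline to 2018-08-04.

2018-08-04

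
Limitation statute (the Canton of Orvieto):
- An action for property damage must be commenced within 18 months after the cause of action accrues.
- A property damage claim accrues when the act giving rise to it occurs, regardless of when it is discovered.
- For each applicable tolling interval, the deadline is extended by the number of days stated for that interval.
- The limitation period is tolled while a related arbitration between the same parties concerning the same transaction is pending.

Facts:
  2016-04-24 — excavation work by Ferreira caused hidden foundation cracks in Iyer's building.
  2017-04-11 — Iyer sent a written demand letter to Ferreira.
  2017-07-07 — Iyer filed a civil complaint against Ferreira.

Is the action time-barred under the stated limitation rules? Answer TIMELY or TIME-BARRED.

The claim accrued on 2016-04-24, when the wrongful act occurred.
Adding the 18 months base period to 2016-04-24 gives a deadline of 2017-10-24, before any tolling.
None of the other events listed affects the running of the period under the stated rules.
Filing on 2017-07-07 beat the 2017-10-24 deadline — the action is timely.

TIMELY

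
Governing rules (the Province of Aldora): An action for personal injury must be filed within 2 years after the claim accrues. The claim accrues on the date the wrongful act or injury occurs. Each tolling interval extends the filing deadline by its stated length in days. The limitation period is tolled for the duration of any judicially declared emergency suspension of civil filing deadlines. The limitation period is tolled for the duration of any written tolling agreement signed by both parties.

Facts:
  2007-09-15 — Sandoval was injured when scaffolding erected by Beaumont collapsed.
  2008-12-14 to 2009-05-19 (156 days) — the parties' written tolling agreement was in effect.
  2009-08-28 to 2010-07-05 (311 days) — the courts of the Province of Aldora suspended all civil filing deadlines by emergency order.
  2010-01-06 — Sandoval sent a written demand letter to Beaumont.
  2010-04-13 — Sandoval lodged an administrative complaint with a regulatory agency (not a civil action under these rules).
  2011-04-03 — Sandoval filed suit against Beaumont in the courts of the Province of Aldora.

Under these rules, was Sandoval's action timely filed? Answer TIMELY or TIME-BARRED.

The claim accrued on 2007-09-15, the date of the act.
2 years from 2007-09-15 is 2009-09-15.
The period was tolled for 156 days by the written tolling agreement (2008-12-14 to 2009-05-19), pushing the deadline to 2010-02-18.
Because the emergency suspension of filing deadlines ran from 2009-08-28 to 2010-07-05, the deadline is extended by 311 days to 2010-12-26.
Nothing else in the chronology tolls or restarts the period.
The 2011-04-03 filing falls after the 2010-12-26 deadline; the claim is time-barred.

TIME-BARRED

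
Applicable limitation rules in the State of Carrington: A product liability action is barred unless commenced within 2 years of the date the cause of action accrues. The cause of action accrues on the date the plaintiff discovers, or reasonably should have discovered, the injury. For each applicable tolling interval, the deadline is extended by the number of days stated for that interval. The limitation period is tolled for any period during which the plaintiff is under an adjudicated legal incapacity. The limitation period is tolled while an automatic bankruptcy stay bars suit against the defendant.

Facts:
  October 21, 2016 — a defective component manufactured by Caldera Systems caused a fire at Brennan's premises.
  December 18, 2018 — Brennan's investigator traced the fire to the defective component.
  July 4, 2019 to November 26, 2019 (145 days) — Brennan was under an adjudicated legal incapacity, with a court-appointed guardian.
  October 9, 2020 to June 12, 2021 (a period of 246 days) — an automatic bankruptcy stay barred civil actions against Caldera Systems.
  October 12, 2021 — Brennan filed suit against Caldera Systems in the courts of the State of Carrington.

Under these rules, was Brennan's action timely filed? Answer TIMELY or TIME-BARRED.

TIMELY

Accrual is tied to discovery, so the period began on December 18, 2018 rather than on October 21, 2016 when the act occurred.
Adding the 2 years base period to December 18, 2018 gives a deadline of December 18, 2020, before any tolling.
The plaintiff's legal incapacity from July 4, 2019 to November 26, 2019 tolled the period for 145 days, extending the deadline to May 12, 2021.
The period was tolled for 246 days by the automatic bankruptcy stay (October 9, 2020 to June 12, 2021), pushing the deadline to January 13, 2022.
The October 12, 2021 filing precedes the January 13, 2022 deadline; the claim is timely.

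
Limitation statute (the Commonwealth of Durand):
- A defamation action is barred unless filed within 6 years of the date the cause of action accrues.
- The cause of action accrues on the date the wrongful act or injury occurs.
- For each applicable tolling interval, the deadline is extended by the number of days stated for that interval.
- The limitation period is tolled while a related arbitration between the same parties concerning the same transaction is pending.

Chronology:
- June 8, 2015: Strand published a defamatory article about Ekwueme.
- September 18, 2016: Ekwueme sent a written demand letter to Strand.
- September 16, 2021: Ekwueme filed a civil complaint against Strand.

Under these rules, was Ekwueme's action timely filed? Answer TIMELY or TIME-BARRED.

TIME-BARRED

The cause of action accrued on June 8, 2015, the date of the act.
Adding the 6 years base period to June 8, 2015 gives a deadline of June 8, 2021, before any tolling.
Nothing else in the chronology tolls or restarts the period.
The September 16, 2021 filing falls after the June 8, 2021 deadline; the claim is time-barred.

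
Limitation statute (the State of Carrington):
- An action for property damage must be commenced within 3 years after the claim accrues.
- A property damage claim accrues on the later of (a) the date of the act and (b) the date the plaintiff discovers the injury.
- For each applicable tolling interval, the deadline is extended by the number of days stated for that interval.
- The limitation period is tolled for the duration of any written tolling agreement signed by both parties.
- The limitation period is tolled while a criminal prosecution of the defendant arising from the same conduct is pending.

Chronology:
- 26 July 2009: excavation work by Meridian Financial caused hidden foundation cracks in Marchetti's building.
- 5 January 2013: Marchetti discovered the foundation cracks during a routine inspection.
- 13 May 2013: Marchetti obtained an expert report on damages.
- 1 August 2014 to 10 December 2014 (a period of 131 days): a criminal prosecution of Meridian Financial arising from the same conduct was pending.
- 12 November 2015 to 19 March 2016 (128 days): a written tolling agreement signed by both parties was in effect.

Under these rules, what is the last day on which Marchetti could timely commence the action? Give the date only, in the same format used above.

20 September 2016

The claim accrued on 5 January 2013 — the later of the 26 July 2009 act and the 5 January 2013 discovery.
The untolled deadline — 3 years after 5 January 2013 — is 5 January 2016.
The period was tolled for 131 days by the pending criminal prosecution (1 August 2014 to 10 December 2014), pushing the deadline to 15 May 2016.
Because the written tolling agreement ran from 12 November 2015 to 19 March 2016, the deadline is extended by 128 days to 20 September 2016.
The other events in the timeline have no effect on the limitation period under the stated rules.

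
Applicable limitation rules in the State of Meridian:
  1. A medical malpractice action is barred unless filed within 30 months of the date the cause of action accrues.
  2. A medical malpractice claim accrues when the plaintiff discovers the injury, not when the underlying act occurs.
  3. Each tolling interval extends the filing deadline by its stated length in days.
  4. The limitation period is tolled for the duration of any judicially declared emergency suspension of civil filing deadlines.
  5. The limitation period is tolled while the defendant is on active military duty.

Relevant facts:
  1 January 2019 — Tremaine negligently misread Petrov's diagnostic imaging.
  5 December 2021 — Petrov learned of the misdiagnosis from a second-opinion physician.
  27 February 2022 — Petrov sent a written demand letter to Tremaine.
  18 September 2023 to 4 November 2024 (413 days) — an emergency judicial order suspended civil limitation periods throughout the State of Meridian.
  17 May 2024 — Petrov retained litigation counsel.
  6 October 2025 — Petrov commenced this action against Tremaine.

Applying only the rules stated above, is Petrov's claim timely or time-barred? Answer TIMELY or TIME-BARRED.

TIME-BARRED

The claim did not accrue until Petrov discovered the injury on 5 December 2021; the 1 January 2019 act date does not start the clock under the stated rule.
Adding the 30 months base period to 5 December 2021 gives a deadline of 5 June 2024, before any tolling.
The period was tolled for 413 days by the emergency suspension of filing deadlines (18 September 2023 to 4 November 2024), pushing the deadline to 23 July 2025.
The other events in the timeline have no effect on the limitation period under the stated rules.
Petrov filed on 6 October 2025, after the 23 July 2025 deadline, so the action is time-barred.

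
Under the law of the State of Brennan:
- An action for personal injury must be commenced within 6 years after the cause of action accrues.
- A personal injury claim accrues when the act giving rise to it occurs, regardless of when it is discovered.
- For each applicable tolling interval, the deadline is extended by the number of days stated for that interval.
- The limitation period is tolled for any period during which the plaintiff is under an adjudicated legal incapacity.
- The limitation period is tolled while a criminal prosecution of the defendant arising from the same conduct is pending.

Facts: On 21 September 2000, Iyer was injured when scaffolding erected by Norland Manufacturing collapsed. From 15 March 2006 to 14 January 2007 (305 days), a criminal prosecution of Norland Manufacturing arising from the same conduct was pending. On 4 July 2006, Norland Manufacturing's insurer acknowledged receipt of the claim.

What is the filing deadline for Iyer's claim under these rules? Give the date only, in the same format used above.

23 July 2007

The cause of action accrued on 21 September 2000, the date of the act.
Adding the 6 years base period to 21 September 2000 gives a deadline of 21 September 2006, before any tolling.
Because the pending criminal prosecution ran from 15 March 2006 to 14 January 2007, the deadline is extended by 305 days to 23 July 2007.
Nothing else in the chronology tolls or restarts the period.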